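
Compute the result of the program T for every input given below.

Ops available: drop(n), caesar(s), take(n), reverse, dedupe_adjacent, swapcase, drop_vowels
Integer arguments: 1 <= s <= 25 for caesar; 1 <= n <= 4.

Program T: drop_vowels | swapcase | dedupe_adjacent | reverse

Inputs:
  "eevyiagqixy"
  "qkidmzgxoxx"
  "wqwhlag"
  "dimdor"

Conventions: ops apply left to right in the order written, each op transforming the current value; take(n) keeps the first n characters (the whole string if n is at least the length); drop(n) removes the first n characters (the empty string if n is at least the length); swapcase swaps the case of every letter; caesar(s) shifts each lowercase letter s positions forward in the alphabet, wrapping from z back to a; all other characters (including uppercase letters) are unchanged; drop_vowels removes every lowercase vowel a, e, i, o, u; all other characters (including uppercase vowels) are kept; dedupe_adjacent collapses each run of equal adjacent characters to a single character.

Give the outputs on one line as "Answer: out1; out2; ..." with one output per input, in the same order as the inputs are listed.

"YXQGYV"; "XGZMDKQ"; "GLHWQW"; "RDMD"

Execution, op by op:
  "eevyiagqixy" -> "vygqxy" -> "VYGQXY" -> "VYGQXY" -> "YXQGYV"
  "qkidmzgxoxx" -> "qkdmzgxxx" -> "QKDMZGXXX" -> "QKDMZGX" -> "XGZMDKQ"
  "wqwhlag" -> "wqwhlg" -> "WQWHLG" -> "WQWHLG" -> "GLHWQW"
  "dimdor" -> "dmdr" -> "DMDR" -> "DMDR" -> "RDMD"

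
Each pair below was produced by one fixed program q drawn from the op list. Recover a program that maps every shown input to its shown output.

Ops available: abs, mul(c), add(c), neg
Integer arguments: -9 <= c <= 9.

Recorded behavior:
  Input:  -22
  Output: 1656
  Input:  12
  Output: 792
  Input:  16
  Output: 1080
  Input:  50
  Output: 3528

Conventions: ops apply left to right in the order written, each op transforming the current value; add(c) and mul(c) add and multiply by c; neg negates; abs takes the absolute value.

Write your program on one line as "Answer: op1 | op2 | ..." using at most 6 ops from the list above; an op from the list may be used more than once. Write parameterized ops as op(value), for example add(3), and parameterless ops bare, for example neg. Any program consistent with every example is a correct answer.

add(-1) | mul(-9) | neg | mul(8) | abs

Check, running the answer program on each example:
  -22 -> -23 -> 207 -> -207 -> -1656 -> 1656
  12 -> 11 -> -99 -> 99 -> 792 -> 792
  16 -> 15 -> -135 -> 135 -> 1080 -> 1080
  50 -> 49 -> -441 -> 441 -> 3528 -> 3528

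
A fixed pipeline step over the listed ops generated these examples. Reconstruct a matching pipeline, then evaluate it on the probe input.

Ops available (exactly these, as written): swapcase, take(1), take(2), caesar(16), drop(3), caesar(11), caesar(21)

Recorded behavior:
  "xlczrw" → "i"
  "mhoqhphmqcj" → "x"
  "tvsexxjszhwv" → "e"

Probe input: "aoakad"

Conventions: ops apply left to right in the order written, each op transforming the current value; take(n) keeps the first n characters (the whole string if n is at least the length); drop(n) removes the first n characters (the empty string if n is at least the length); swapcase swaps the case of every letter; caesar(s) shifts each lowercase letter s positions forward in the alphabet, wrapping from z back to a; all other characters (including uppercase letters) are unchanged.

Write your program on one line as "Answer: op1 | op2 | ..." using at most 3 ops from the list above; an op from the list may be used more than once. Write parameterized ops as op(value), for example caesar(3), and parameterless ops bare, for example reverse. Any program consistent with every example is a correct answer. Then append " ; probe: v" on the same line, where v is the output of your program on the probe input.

caesar(16) | take(1) | caesar(21) ; probe: "l"

Check, running the answer program on each example:
  "xlczrw" -> "nbsphm" -> "n" -> "i"
  "mhoqhphmqcj" -> "cxegxfxcgsz" -> "c" -> "x"
  "tvsexxjszhwv" -> "jliunnzipxml" -> "j" -> "e"
  probe: "aoakad" -> "qeqaqt" -> "q" -> "l"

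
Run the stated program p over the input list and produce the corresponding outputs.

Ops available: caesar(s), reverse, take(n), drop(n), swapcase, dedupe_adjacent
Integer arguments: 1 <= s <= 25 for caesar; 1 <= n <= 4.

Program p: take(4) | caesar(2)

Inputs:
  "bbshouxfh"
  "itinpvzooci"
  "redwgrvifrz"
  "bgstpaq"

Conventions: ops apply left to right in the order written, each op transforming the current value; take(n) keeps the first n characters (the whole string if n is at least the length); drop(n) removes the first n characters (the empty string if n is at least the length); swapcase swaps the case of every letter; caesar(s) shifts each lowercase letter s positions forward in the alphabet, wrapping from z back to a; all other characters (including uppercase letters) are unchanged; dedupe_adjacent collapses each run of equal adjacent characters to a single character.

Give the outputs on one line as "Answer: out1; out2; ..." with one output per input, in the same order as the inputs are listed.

"dduj"; "kvkp"; "tgfy"; "diuv"

Execution, op by op:
  "bbshouxfh" -> "bbsh" -> "dduj"
  "itinpvzooci" -> "itin" -> "kvkp"
  "redwgrvifrz" -> "redw" -> "tgfy"
  "bgstpaq" -> "bgst" -> "diuv"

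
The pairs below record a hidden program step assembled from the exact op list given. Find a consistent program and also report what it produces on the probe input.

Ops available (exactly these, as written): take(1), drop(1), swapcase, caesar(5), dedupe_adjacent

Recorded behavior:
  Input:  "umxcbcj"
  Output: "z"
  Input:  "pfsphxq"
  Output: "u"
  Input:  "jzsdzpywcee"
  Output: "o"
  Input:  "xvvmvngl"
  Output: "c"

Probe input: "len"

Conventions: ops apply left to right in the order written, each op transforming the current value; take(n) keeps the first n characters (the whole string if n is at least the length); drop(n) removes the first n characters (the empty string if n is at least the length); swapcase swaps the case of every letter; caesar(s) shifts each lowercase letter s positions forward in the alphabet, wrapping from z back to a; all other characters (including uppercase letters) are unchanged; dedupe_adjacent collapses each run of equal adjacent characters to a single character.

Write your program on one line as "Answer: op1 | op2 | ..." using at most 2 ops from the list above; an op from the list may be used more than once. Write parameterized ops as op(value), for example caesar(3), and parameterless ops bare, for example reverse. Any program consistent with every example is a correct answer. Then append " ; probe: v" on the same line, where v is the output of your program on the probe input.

caesar(5) | take(1) ; probe: "q"

Check, running the answer program on each example:
  "umxcbcj" -> "zrchgho" -> "z"
  "pfsphxq" -> "ukxumcv" -> "u"
  "jzsdzpywcee" -> "oexieudbhjj" -> "o"
  "xvvmvngl" -> "caaraslq" -> "c"
  probe: "len" -> "qjs" -> "q"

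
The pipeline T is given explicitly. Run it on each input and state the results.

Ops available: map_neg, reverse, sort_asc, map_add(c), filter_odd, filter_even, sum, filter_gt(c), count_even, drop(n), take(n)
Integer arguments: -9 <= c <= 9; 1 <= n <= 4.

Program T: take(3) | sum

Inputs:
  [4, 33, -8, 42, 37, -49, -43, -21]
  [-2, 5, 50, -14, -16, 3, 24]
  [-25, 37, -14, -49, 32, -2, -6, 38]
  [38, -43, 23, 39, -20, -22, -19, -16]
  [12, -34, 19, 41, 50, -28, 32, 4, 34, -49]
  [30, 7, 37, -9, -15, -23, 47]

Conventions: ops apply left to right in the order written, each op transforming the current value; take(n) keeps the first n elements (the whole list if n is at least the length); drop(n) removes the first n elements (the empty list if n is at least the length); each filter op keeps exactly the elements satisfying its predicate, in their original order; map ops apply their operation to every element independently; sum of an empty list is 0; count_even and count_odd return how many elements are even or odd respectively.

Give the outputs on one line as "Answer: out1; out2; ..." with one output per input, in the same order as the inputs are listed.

29; 53; -2; 18; -3; 74

Execution, op by op:
  [4, 33, -8, 42, 37, -49, -43, -21] -> [4, 33, -8] -> 29
  [-2, 5, 50, -14, -16, 3, 24] -> [-2, 5, 50] -> 53
  [-25, 37, -14, -49, 32, -2, -6, 38] -> [-25, 37, -14] -> -2
  [38, -43, 23, 39, -20, -22, -19, -16] -> [38, -43, 23] -> 18
  [12, -34, 19, 41, 50, -28, 32, 4, 34, -49] -> [12, -34, 19] -> -3
  [30, 7, 37, -9, -15, -23, 47] -> [30, 7, 37] -> 74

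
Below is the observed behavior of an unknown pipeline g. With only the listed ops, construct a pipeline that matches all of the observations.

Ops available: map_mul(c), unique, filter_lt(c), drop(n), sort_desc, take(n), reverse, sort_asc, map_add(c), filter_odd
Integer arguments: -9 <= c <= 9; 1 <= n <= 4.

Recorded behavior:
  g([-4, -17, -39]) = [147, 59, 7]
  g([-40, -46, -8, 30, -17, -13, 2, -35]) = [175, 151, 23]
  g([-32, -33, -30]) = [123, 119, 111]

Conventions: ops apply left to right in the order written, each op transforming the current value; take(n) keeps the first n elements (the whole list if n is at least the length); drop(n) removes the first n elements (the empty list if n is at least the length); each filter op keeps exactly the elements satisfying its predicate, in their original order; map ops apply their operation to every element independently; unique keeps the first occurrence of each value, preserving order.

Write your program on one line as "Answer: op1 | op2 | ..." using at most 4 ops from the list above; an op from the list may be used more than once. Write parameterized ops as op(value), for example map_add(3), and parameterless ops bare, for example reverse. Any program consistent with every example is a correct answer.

map_mul(-4) | take(3) | map_add(-9) | sort_desc

Check, running the answer program on each example:
  [-4, -17, -39] -> [16, 68, 156] -> [16, 68, 156] -> [7, 59, 147] -> [147, 59, 7]
  [-40, -46, -8, 30, -17, -13, 2, -35] -> [160, 184, 32, -120, 68, 52, -8, 140] -> [160, 184, 32] -> [151, 175, 23] -> [175, 151, 23]
  [-32, -33, -30] -> [128, 132, 120] -> [128, 132, 120] -> [119, 123, 111] -> [123, 119, 111]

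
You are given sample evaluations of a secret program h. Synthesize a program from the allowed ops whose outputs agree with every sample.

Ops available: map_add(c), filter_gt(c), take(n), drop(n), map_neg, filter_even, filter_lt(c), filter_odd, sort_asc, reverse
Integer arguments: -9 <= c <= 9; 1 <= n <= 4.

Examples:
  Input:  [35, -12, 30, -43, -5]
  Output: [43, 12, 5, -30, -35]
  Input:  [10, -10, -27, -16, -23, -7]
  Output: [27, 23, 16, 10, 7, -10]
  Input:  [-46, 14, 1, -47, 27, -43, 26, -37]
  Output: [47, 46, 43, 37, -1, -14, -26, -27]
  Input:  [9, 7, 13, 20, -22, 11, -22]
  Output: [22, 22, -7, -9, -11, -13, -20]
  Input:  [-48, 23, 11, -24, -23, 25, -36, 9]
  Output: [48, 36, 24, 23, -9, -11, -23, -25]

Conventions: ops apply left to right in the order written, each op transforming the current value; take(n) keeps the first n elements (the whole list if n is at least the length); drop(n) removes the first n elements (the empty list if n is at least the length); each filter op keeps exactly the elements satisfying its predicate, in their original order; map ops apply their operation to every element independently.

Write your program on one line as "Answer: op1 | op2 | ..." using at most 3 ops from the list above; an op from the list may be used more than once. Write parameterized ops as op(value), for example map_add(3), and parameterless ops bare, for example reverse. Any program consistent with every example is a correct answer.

reverse | sort_asc | map_neg

Check, running the answer program on each example:
  [35, -12, 30, -43, -5] -> [-5, -43, 30, -12, 35] -> [-43, -12, -5, 30, 35] -> [43, 12, 5, -30, -35]
  [10, -10, -27, -16, -23, -7] -> [-7, -23, -16, -27, -10, 10] -> [-27, -23, -16, -10, -7, 10] -> [27, 23, 16, 10, 7, -10]
  [-46, 14, 1, -47, 27, -43, 26, -37] -> [-37, 26, -43, 27, -47, 1, 14, -46] -> [-47, -46, -43, -37, 1, 14, 26, 27] -> [47, 46, 43, 37, -1, -14, -26, -27]
  [9, 7, 13, 20, -22, 11, -22] -> [-22, 11, -22, 20, 13, 7, 9] -> [-22, -22, 7, 9, 11, 13, 20] -> [22, 22, -7, -9, -11, -13, -20]
  [-48, 23, 11, -24, -23, 25, -36, 9] -> [9, -36, 25, -23, -24, 11, 23, -48] -> [-48, -36, -24, -23, 9, 11, 23, 25] -> [48, 36, 24, 23, -9, -11, -23, -25]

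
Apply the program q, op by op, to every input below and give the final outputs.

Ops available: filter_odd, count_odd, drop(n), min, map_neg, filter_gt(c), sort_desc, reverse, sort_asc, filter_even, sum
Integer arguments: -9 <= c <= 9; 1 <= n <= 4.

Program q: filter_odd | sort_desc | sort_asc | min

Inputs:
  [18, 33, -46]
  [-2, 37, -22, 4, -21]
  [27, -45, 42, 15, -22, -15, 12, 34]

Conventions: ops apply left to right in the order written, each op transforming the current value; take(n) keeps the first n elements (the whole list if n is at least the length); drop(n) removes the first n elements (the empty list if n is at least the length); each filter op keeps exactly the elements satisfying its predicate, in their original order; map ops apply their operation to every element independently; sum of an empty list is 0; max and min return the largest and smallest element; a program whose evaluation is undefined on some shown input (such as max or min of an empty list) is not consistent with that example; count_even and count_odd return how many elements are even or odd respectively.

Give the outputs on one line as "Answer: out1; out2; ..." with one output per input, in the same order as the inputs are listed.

Execution, op by op:
  [18, 33, -46] -> [33] -> [33] -> [33] -> 33
  [-2, 37, -22, 4, -21] -> [37, -21] -> [37, -21] -> [-21, 37] -> -21
  [27, -45, 42, 15, -22, -15, 12, 34] -> [27, -45, 15, -15] -> [27, 15, -15, -45] -> [-45, -15, 15, 27] -> -45

33; -21; -45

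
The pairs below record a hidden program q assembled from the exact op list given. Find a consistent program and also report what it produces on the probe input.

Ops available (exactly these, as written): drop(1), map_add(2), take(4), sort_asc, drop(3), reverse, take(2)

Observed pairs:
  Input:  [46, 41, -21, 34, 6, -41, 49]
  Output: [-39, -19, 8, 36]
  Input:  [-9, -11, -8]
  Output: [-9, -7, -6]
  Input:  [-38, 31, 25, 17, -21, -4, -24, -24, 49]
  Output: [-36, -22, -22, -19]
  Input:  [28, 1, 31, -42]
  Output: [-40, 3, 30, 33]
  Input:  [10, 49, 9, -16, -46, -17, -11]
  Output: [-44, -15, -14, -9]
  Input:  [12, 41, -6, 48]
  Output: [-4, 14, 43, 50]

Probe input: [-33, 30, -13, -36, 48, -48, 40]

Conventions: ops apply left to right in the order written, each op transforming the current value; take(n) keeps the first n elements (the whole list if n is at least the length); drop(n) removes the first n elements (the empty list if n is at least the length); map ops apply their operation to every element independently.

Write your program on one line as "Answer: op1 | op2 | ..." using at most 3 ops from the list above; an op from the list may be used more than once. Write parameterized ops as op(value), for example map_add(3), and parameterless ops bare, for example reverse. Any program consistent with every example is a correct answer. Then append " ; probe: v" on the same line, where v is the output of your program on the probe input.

sort_asc | take(4) | map_add(2) ; probe: [-46, -34, -31, -11]

Check, running the answer program on each example:
  [46, 41, -21, 34, 6, -41, 49] -> [-41, -21, 6, 34, 41, 46, 49] -> [-41, -21, 6, 34] -> [-39, -19, 8, 36]
  [-9, -11, -8] -> [-11, -9, -8] -> [-11, -9, -8] -> [-9, -7, -6]
  [-38, 31, 25, 17, -21, -4, -24, -24, 49] -> [-38, -24, -24, -21, -4, 17, 25, 31, 49] -> [-38, -24, -24, -21] -> [-36, -22, -22, -19]
  [28, 1, 31, -42] -> [-42, 1, 28, 31] -> [-42, 1, 28, 31] -> [-40, 3, 30, 33]
  [10, 49, 9, -16, -46, -17, -11] -> [-46, -17, -16, -11, 9, 10, 49] -> [-46, -17, -16, -11] -> [-44, -15, -14, -9]
  [12, 41, -6, 48] -> [-6, 12, 41, 48] -> [-6, 12, 41, 48] -> [-4, 14, 43, 50]
  probe: [-33, 30, -13, -36, 48, -48, 40] -> [-48, -36, -33, -13, 30, 40, 48] -> [-48, -36, -33, -13] -> [-46, -34, -31, -11]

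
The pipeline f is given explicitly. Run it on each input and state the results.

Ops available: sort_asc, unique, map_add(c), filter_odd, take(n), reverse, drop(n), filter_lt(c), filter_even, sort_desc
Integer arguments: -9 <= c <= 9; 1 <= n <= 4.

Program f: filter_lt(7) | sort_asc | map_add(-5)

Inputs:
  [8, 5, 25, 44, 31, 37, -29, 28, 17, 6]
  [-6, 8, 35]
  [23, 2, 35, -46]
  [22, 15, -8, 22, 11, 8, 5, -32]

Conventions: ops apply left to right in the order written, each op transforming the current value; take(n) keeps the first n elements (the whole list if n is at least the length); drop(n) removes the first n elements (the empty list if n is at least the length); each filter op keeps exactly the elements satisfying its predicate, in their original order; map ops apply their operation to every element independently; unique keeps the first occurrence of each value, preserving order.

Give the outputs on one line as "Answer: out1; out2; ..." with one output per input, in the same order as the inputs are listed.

Execution, op by op:
  [8, 5, 25, 44, 31, 37, -29, 28, 17, 6] -> [5, -29, 6] -> [-29, 5, 6] -> [-34, 0, 1]
  [-6, 8, 35] -> [-6] -> [-6] -> [-11]
  [23, 2, 35, -46] -> [2, -46] -> [-46, 2] -> [-51, -3]
  [22, 15, -8, 22, 11, 8, 5, -32] -> [-8, 5, -32] -> [-32, -8, 5] -> [-37, -13, 0]

[-34, 0, 1]; [-11]; [-51, -3]; [-37, -13, 0]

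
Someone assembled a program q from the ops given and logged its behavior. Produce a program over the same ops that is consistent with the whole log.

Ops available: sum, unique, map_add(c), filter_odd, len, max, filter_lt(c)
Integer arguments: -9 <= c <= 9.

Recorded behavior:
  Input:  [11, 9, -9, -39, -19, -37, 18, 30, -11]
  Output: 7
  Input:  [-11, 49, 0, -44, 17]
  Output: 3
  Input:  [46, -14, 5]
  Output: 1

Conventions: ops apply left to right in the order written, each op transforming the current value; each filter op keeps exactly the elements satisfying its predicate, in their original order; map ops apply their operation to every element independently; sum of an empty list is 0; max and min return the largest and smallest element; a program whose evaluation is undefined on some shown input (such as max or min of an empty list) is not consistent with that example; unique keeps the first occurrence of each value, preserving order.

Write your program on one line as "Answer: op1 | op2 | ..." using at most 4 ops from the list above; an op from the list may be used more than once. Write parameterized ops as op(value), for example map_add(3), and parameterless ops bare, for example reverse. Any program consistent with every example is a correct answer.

filter_odd | map_add(-7) | len

Check, running the answer program on each example:
  [11, 9, -9, -39, -19, -37, 18, 30, -11] -> [11, 9, -9, -39, -19, -37, -11] -> [4, 2, -16, -46, -26, -44, -18] -> 7
  [-11, 49, 0, -44, 17] -> [-11, 49, 17] -> [-18, 42, 10] -> 3
  [46, -14, 5] -> [5] -> [-2] -> 1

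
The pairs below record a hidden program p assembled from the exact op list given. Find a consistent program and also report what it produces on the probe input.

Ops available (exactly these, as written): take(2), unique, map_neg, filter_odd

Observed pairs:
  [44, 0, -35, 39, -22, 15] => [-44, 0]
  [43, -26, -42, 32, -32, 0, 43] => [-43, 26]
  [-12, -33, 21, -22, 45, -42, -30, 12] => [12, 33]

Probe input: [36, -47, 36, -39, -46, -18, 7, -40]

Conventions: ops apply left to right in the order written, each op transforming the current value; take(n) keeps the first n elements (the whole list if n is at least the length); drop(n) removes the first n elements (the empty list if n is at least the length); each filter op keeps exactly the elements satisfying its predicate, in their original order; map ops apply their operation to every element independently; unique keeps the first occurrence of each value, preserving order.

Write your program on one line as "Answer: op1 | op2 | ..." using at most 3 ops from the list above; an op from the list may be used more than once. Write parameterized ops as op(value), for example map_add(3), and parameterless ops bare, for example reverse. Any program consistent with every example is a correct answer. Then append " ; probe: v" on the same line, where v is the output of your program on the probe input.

take(2) | map_neg ; probe: [-36, 47]

Check, running the answer program on each example:
  [44, 0, -35, 39, -22, 15] -> [44, 0] -> [-44, 0]
  [43, -26, -42, 32, -32, 0, 43] -> [43, -26] -> [-43, 26]
  [-12, -33, 21, -22, 45, -42, -30, 12] -> [-12, -33] -> [12, 33]
  probe: [36, -47, 36, -39, -46, -18, 7, -40] -> [36, -47] -> [-36, 47]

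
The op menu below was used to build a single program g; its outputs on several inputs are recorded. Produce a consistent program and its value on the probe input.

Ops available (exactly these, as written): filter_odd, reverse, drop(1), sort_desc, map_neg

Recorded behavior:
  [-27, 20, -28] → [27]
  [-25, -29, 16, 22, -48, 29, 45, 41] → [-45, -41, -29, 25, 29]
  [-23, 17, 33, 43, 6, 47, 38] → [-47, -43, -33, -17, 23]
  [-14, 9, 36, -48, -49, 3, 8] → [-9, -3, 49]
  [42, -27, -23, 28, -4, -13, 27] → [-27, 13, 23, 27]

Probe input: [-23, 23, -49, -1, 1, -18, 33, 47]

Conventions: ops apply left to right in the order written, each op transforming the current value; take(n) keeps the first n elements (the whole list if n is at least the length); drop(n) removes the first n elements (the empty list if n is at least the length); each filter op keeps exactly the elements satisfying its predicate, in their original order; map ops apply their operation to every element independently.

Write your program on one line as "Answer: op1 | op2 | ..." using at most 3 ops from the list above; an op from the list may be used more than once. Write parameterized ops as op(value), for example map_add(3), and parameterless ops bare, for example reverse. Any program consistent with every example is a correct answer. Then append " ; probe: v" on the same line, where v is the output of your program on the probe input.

sort_desc | map_neg | filter_odd ; probe: [-47, -33, -23, -1, 1, 23, 49]

Check, running the answer program on each example:
  [-27, 20, -28] -> [20, -27, -28] -> [-20, 27, 28] -> [27]
  [-25, -29, 16, 22, -48, 29, 45, 41] -> [45, 41, 29, 22, 16, -25, -29, -48] -> [-45, -41, -29, -22, -16, 25, 29, 48] -> [-45, -41, -29, 25, 29]
  [-23, 17, 33, 43, 6, 47, 38] -> [47, 43, 38, 33, 17, 6, -23] -> [-47, -43, -38, -33, -17, -6, 23] -> [-47, -43, -33, -17, 23]
  [-14, 9, 36, -48, -49, 3, 8] -> [36, 9, 8, 3, -14, -48, -49] -> [-36, -9, -8, -3, 14, 48, 49] -> [-9, -3, 49]
  [42, -27, -23, 28, -4, -13, 27] -> [42, 28, 27, -4, -13, -23, -27] -> [-42, -28, -27, 4, 13, 23, 27] -> [-27, 13, 23, 27]
  probe: [-23, 23, -49, -1, 1, -18, 33, 47] -> [47, 33, 23, 1, -1, -18, -23, -49] -> [-47, -33, -23, -1, 1, 18, 23, 49] -> [-47, -33, -23, -1, 1, 23, 49]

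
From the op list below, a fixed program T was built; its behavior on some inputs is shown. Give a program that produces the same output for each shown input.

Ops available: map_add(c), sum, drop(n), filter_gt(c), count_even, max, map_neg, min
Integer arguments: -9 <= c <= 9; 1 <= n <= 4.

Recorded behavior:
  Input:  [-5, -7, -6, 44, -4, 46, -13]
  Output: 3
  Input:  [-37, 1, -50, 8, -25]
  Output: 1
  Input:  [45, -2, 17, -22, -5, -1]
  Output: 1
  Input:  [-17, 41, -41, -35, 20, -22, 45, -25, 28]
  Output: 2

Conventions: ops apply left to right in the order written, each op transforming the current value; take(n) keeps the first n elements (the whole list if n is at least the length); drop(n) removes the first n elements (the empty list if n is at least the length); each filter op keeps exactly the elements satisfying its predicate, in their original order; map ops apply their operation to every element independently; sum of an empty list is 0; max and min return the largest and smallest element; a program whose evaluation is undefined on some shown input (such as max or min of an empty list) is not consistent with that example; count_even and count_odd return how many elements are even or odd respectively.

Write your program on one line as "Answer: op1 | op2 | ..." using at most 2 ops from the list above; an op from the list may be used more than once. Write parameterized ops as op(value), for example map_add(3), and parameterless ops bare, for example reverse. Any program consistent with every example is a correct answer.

filter_gt(-6) | count_even

Check, running the answer program on each example:
  [-5, -7, -6, 44, -4, 46, -13] -> [-5, 44, -4, 46] -> 3
  [-37, 1, -50, 8, -25] -> [1, 8] -> 1
  [45, -2, 17, -22, -5, -1] -> [45, -2, 17, -5, -1] -> 1
  [-17, 41, -41, -35, 20, -22, 45, -25, 28] -> [41, 20, 45, 28] -> 2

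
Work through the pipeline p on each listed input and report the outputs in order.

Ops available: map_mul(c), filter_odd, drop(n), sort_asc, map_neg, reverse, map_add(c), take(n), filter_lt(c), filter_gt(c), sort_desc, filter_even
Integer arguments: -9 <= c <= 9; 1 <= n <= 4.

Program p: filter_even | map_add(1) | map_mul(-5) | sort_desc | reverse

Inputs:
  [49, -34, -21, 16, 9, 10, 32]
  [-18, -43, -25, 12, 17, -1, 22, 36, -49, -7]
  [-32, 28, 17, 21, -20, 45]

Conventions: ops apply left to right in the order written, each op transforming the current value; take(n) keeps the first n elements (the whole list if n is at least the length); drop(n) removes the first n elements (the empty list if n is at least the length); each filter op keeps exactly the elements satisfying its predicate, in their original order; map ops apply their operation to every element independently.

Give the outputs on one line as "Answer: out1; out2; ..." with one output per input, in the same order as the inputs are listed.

[-165, -85, -55, 165]; [-185, -115, -65, 85]; [-145, 95, 155]

Execution, op by op:
  [49, -34, -21, 16, 9, 10, 32] -> [-34, 16, 10, 32] -> [-33, 17, 11, 33] -> [165, -85, -55, -165] -> [165, -55, -85, -165] -> [-165, -85, -55, 165]
  [-18, -43, -25, 12, 17, -1, 22, 36, -49, -7] -> [-18, 12, 22, 36] -> [-17, 13, 23, 37] -> [85, -65, -115, -185] -> [85, -65, -115, -185] -> [-185, -115, -65, 85]
  [-32, 28, 17, 21, -20, 45] -> [-32, 28, -20] -> [-31, 29, -19] -> [155, -145, 95] -> [155, 95, -145] -> [-145, 95, 155]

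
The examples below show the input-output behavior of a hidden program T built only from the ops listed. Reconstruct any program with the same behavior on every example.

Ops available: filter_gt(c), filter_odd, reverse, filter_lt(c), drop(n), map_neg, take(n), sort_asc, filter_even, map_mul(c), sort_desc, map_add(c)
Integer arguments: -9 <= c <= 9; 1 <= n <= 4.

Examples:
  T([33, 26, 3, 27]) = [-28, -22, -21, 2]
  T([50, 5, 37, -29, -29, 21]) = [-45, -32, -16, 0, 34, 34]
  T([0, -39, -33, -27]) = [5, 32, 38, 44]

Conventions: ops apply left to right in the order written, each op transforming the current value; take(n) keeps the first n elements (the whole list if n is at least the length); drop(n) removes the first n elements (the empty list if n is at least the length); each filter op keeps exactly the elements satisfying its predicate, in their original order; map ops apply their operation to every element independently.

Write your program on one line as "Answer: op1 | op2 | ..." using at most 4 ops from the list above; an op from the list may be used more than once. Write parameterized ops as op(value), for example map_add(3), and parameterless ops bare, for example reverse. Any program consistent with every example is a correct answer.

map_add(-2) | map_neg | sort_asc | map_add(3)

Check, running the answer program on each example:
  [33, 26, 3, 27] -> [31, 24, 1, 25] -> [-31, -24, -1, -25] -> [-31, -25, -24, -1] -> [-28, -22, -21, 2]
  [50, 5, 37, -29, -29, 21] -> [48, 3, 35, -31, -31, 19] -> [-48, -3, -35, 31, 31, -19] -> [-48, -35, -19, -3, 31, 31] -> [-45, -32, -16, 0, 34, 34]
  [0, -39, -33, -27] -> [-2, -41, -35, -29] -> [2, 41, 35, 29] -> [2, 29, 35, 41] -> [5, 32, 38, 44]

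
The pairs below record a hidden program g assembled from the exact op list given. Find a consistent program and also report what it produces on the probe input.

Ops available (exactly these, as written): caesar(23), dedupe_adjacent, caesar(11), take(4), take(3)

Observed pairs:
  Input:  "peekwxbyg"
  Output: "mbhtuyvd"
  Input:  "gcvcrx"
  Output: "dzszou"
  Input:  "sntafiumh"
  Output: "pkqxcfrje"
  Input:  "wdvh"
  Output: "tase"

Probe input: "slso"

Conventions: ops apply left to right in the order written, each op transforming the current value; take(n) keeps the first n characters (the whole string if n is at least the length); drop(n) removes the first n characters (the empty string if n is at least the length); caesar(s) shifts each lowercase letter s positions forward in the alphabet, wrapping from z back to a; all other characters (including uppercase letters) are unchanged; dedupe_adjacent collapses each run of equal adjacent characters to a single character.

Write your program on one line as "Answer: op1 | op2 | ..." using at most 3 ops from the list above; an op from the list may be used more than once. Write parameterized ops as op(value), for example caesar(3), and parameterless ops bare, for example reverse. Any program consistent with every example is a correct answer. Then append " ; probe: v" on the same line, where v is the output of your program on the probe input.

dedupe_adjacent | caesar(23) ; probe: "pipl"

Check, running the answer program on each example:
  "peekwxbyg" -> "pekwxbyg" -> "mbhtuyvd"
  "gcvcrx" -> "gcvcrx" -> "dzszou"
  "sntafiumh" -> "sntafiumh" -> "pkqxcfrje"
  "wdvh" -> "wdvh" -> "tase"
  probe: "slso" -> "slso" -> "pipl"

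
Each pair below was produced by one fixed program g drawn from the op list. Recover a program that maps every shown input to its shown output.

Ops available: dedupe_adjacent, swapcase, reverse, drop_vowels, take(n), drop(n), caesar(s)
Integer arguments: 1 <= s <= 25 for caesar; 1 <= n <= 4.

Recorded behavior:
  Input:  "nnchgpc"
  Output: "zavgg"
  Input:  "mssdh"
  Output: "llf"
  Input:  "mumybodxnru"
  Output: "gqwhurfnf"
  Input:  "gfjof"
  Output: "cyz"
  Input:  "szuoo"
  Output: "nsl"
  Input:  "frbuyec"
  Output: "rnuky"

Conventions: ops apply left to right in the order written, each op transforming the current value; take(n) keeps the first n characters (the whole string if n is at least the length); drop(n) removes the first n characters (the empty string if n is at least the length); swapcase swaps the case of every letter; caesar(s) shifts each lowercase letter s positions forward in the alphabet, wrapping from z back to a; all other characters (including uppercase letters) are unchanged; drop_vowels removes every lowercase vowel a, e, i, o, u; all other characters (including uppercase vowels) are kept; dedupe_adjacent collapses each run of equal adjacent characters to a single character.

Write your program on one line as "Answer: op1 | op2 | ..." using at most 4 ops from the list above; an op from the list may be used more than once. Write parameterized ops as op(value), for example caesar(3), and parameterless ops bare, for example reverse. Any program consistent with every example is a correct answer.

reverse | drop(2) | caesar(19)

Check, running the answer program on each example:
  "nnchgpc" -> "cpghcnn" -> "ghcnn" -> "zavgg"
  "mssdh" -> "hdssm" -> "ssm" -> "llf"
  "mumybodxnru" -> "urnxdobymum" -> "nxdobymum" -> "gqwhurfnf"
  "gfjof" -> "fojfg" -> "jfg" -> "cyz"
  "szuoo" -> "oouzs" -> "uzs" -> "nsl"
  "frbuyec" -> "ceyubrf" -> "yubrf" -> "rnuky"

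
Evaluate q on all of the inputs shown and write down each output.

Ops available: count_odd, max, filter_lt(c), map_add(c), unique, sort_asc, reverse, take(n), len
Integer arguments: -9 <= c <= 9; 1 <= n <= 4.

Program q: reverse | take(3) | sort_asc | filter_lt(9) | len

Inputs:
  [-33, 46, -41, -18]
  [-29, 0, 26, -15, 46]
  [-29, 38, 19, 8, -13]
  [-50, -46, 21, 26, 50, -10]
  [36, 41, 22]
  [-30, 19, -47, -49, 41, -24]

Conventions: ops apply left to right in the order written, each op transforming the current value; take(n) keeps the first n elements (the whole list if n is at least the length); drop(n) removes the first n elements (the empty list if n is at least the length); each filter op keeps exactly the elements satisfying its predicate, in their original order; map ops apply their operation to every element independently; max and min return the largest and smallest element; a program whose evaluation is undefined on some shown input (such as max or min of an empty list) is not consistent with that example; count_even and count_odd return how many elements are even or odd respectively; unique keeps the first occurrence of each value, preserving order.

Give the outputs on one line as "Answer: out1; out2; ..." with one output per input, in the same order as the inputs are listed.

Execution, op by op:
  [-33, 46, -41, -18] -> [-18, -41, 46, -33] -> [-18, -41, 46] -> [-41, -18, 46] -> [-41, -18] -> 2
  [-29, 0, 26, -15, 46] -> [46, -15, 26, 0, -29] -> [46, -15, 26] -> [-15, 26, 46] -> [-15] -> 1
  [-29, 38, 19, 8, -13] -> [-13, 8, 19, 38, -29] -> [-13, 8, 19] -> [-13, 8, 19] -> [-13, 8] -> 2
  [-50, -46, 21, 26, 50, -10] -> [-10, 50, 26, 21, -46, -50] -> [-10, 50, 26] -> [-10, 26, 50] -> [-10] -> 1
  [36, 41, 22] -> [22, 41, 36] -> [22, 41, 36] -> [22, 36, 41] -> [] -> 0
  [-30, 19, -47, -49, 41, -24] -> [-24, 41, -49, -47, 19, -30] -> [-24, 41, -49] -> [-49, -24, 41] -> [-49, -24] -> 2

2; 1; 2; 1; 0; 2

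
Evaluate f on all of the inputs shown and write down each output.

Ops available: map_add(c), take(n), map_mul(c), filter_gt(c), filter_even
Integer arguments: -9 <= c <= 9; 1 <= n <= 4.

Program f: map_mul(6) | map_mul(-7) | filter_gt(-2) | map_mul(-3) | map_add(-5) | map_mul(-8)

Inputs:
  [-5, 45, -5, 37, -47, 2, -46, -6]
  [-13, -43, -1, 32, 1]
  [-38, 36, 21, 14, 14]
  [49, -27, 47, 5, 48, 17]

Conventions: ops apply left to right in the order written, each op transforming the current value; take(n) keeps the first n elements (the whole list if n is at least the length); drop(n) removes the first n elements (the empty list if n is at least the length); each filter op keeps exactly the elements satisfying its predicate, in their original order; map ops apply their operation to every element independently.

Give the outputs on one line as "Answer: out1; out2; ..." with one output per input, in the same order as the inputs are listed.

Execution, op by op:
  [-5, 45, -5, 37, -47, 2, -46, -6] -> [-30, 270, -30, 222, -282, 12, -276, -36] -> [210, -1890, 210, -1554, 1974, -84, 1932, 252] -> [210, 210, 1974, 1932, 252] -> [-630, -630, -5922, -5796, -756] -> [-635, -635, -5927, -5801, -761] -> [5080, 5080, 47416, 46408, 6088]
  [-13, -43, -1, 32, 1] -> [-78, -258, -6, 192, 6] -> [546, 1806, 42, -1344, -42] -> [546, 1806, 42] -> [-1638, -5418, -126] -> [-1643, -5423, -131] -> [13144, 43384, 1048]
  [-38, 36, 21, 14, 14] -> [-228, 216, 126, 84, 84] -> [1596, -1512, -882, -588, -588] -> [1596] -> [-4788] -> [-4793] -> [38344]
  [49, -27, 47, 5, 48, 17] -> [294, -162, 282, 30, 288, 102] -> [-2058, 1134, -1974, -210, -2016, -714] -> [1134] -> [-3402] -> [-3407] -> [27256]

[5080, 5080, 47416, 46408, 6088]; [13144, 43384, 1048]; [38344]; [27256]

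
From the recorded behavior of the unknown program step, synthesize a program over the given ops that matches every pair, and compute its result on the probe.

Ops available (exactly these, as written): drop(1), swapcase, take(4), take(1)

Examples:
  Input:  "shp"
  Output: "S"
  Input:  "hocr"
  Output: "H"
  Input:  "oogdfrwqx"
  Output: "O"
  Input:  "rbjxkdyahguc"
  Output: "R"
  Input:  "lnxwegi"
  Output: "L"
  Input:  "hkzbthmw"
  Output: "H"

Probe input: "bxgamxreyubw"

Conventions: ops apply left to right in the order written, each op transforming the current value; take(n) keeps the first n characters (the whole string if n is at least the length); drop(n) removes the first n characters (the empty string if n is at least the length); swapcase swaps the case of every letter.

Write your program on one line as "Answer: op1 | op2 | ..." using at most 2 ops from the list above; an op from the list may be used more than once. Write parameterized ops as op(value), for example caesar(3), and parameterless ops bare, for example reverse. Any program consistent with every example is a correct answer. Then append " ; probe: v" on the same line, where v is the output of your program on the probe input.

swapcase | take(1) ; probe: "B"

Check, running the answer program on each example:
  "shp" -> "SHP" -> "S"
  "hocr" -> "HOCR" -> "H"
  "oogdfrwqx" -> "OOGDFRWQX" -> "O"
  "rbjxkdyahguc" -> "RBJXKDYAHGUC" -> "R"
  "lnxwegi" -> "LNXWEGI" -> "L"
  "hkzbthmw" -> "HKZBTHMW" -> "H"
  probe: "bxgamxreyubw" -> "BXGAMXREYUBW" -> "B"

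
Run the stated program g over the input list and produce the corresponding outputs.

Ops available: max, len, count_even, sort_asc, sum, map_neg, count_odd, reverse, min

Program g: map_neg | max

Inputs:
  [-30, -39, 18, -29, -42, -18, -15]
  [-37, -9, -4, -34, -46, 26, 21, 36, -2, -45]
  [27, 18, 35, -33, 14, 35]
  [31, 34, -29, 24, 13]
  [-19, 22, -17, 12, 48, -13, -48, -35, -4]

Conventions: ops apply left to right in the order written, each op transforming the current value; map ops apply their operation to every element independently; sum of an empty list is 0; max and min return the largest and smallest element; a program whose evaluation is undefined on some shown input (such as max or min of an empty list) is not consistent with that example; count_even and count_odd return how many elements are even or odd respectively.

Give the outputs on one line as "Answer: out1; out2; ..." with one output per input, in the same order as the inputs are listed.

Execution, op by op:
  [-30, -39, 18, -29, -42, -18, -15] -> [30, 39, -18, 29, 42, 18, 15] -> 42
  [-37, -9, -4, -34, -46, 26, 21, 36, -2, -45] -> [37, 9, 4, 34, 46, -26, -21, -36, 2, 45] -> 46
  [27, 18, 35, -33, 14, 35] -> [-27, -18, -35, 33, -14, -35] -> 33
  [31, 34, -29, 24, 13] -> [-31, -34, 29, -24, -13] -> 29
  [-19, 22, -17, 12, 48, -13, -48, -35, -4] -> [19, -22, 17, -12, -48, 13, 48, 35, 4] -> 48

42; 46; 33; 29; 48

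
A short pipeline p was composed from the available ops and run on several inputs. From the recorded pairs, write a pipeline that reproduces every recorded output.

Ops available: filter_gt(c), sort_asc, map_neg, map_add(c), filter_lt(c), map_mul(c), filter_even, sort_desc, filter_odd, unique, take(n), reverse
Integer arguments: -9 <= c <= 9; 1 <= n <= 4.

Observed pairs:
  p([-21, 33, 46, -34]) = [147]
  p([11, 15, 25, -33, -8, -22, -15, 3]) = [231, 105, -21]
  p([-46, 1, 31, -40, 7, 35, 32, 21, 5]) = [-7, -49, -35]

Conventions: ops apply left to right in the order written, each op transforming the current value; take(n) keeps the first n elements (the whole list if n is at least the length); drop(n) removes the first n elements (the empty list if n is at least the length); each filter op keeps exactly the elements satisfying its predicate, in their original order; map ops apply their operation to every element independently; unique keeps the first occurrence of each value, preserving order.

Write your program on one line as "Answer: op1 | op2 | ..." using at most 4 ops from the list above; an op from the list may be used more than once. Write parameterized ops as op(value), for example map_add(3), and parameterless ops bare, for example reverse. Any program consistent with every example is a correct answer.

filter_lt(9) | filter_odd | map_mul(-7)

Check, running the answer program on each example:
  [-21, 33, 46, -34] -> [-21, -34] -> [-21] -> [147]
  [11, 15, 25, -33, -8, -22, -15, 3] -> [-33, -8, -22, -15, 3] -> [-33, -15, 3] -> [231, 105, -21]
  [-46, 1, 31, -40, 7, 35, 32, 21, 5] -> [-46, 1, -40, 7, 5] -> [1, 7, 5] -> [-7, -49, -35]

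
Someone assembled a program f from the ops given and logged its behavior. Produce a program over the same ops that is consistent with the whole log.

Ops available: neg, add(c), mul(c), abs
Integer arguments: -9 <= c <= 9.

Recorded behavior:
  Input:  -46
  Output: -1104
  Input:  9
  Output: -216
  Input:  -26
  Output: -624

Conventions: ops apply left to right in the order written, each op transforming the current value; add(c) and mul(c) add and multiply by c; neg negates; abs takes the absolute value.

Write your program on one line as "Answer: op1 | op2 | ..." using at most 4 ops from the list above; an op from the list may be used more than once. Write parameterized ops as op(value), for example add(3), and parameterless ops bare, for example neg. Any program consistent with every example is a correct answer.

mul(-8) | neg | abs | mul(-3)

Check, running the answer program on each example:
  -46 -> 368 -> -368 -> 368 -> -1104
  9 -> -72 -> 72 -> 72 -> -216
  -26 -> 208 -> -208 -> 208 -> -624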